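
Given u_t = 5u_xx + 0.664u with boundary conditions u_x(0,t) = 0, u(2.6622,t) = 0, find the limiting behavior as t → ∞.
u → 0. Diffusion dominates reaction (r=0.664 < κπ²/(4L²)≈1.74); solution decays.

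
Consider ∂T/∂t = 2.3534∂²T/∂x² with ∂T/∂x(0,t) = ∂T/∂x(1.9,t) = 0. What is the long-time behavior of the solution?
As t → ∞, T → constant (steady state). Heat is conserved (no flux at boundaries); solution approaches the spatial average.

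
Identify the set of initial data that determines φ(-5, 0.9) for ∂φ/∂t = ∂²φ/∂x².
The entire real line. The heat equation has infinite propagation speed: any initial disturbance instantly affects all points (though exponentially small far away).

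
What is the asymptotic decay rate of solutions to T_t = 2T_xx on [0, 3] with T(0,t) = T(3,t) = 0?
Eigenvalues: λₙ = 2n²π²/3².
First three modes:
  n=1: λ₁ = 2π²/3² ≈ 2.193
  n=2: λ₂ = 8π²/3² ≈ 8.773 (4× faster decay)
  n=3: λ₃ = 18π²/3² ≈ 19.739 (9× faster decay)
As t → ∞, higher modes decay exponentially faster. The n=1 mode dominates: T ~ c₁ sin(πx/3) e^{-λ₁t}.
Decay rate: λ₁ = 2π²/3² ≈ 2.193.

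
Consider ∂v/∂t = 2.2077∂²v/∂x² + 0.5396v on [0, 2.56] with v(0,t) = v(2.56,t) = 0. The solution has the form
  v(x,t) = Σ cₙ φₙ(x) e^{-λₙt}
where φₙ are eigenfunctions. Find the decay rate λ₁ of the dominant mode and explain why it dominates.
Eigenvalues: λₙ = 2.2077n²π²/2.56² - 0.5396.
First three modes:
  n=1: λ₁ = 2.2077π²/2.56² - 0.5396 ≈ 2.785
  n=2: λ₂ = 8.8308π²/2.56² - 0.5396 ≈ 12.759
  n=3: λ₃ = 19.8693π²/2.56² - 0.5396 ≈ 29.383
Since 2.2077π²/2.56² ≈ 3.325 > 0.5396, all λₙ > 0.
The n=1 mode decays slowest → dominates as t → ∞.
Asymptotic: v ~ c₁ sin(πx/2.56) e^{-λ₁t} with decay rate λ₁ ≈ 2.785.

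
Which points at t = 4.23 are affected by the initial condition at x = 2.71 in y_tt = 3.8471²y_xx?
Domain of influence: [-13.563233, 18.983233]. Data at x = 2.71 spreads outward at speed 3.8471.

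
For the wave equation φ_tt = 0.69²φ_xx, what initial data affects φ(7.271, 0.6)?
Domain of dependence: [6.857, 7.685]. Signals travel at speed 0.69, so data within |x - 7.271| ≤ 0.69·0.6 = 0.414 can reach the point.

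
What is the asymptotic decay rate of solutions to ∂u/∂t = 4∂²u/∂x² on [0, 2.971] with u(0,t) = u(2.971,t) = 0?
Eigenvalues: λₙ = 4n²π²/2.971².
First three modes:
  n=1: λ₁ = 4π²/2.971² ≈ 4.473
  n=2: λ₂ = 16π²/2.971² ≈ 17.89 (4× faster decay)
  n=3: λ₃ = 36π²/2.971² ≈ 40.253 (9× faster decay)
As t → ∞, higher modes decay exponentially faster. The n=1 mode dominates: u ~ c₁ sin(πx/2.971) e^{-λ₁t}.
Decay rate: λ₁ = 4π²/2.971² ≈ 4.473.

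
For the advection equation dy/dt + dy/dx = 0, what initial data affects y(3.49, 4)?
A single point: x = -0.51. The characteristic through (3.49, 4) is x - 1t = const, so x = 3.49 - 1·4 = -0.51.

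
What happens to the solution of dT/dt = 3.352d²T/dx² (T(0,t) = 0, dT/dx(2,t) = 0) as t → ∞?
T → 0. Heat escapes through the Dirichlet boundary.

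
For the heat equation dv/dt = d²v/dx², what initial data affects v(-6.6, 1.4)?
The entire real line. The heat equation has infinite propagation speed: any initial disturbance instantly affects all points (though exponentially small far away).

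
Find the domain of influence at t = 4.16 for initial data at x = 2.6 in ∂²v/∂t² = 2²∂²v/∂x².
Domain of influence: [-5.72, 10.92]. Data at x = 2.6 spreads outward at speed 2.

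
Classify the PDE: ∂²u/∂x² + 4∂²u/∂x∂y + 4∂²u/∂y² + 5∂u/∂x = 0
A = 1, B = 4, C = 4. Discriminant B² - 4AC = 0. Since 0 = 0, parabolic.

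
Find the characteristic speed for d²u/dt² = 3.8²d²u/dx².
Speed = 3.8. Information travels along characteristics x = x₀ ± 3.8t.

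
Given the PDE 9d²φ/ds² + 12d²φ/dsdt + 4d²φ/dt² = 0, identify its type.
The second-order coefficients are A = 9, B = 12, C = 4. Since B² - 4AC = 0 = 0, this is a parabolic PDE.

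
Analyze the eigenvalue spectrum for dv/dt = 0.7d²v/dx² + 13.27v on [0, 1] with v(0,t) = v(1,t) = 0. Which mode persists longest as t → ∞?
Eigenvalues: λₙ = 0.7n²π²/1² - 13.27.
First three modes:
  n=1: λ₁ = 0.7π² - 13.27 ≈ -6.361
  n=2: λ₂ = 2.8π² - 13.27 ≈ 14.365
  n=3: λ₃ = 6.3π² - 13.27 ≈ 48.909
Since 0.7π² ≈ 6.909 < 13.27, λ₁ < 0.
The n=1 mode grows fastest (−λₙ is largest for n=1) → dominates.
Asymptotic: v ~ c₁ sin(πx/1) e^{6.361t} (exponential growth at rate −λ₁ ≈ 6.361).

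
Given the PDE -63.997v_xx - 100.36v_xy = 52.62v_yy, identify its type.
Rewriting in standard form: -63.997v_xx - 100.36v_xy - 52.62v_yy = 0. The second-order coefficients are A = -63.997, B = -100.36, C = -52.62. Since B² - 4AC = -3397.95896 < 0, this is an elliptic PDE.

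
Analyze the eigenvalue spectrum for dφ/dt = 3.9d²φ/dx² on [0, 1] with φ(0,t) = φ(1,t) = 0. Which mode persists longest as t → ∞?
Eigenvalues: λₙ = 3.9n²π².
First three modes:
  n=1: λ₁ = 3.9π² ≈ 38.491
  n=2: λ₂ = 15.6π² ≈ 153.966 (4× faster decay)
  n=3: λ₃ = 35.1π² ≈ 346.423 (9× faster decay)
As t → ∞, higher modes decay exponentially faster. The n=1 mode dominates: φ ~ c₁ sin(πx) e^{-λ₁t}.
Decay rate: λ₁ = 3.9π² ≈ 38.491.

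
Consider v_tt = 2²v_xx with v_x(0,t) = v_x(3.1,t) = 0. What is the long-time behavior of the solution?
As t → ∞, v oscillates about a mean that drifts linearly in t (generically unbounded; no decay). There is no damping, so the nonconstant modes persist as standing waves (energy conserved, no decay). But with Neumann conditions at both ends the constant mode has eigenvalue 0: the spatial mean M(t) of v satisfies M'' = 0, so M(t) = M(0) + M'(0)·t. Unless the initial velocity has zero mean (∫v_t(x,0)dx = 0), the solution grows linearly in t (unbounded, though not exponentially); if it does have zero mean, the solution stays bounded and simply oscillates.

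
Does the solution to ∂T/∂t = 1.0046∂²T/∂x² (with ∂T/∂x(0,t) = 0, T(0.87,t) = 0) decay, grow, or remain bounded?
T → 0. Heat escapes through the Dirichlet boundary.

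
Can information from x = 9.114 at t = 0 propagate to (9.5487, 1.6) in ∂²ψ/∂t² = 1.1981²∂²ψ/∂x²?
Yes. The domain of dependence is [7.63174, 11.46566], and 9.114 ∈ [7.63174, 11.46566].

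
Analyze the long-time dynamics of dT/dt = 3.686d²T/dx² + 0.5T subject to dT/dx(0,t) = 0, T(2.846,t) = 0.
Long-time behavior: T → 0. Diffusion dominates reaction (r=0.5 < κπ²/(4L²)≈1.12); solution decays.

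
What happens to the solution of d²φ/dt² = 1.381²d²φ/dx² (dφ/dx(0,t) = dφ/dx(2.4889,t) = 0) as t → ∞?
φ oscillates about a mean that drifts linearly in t (generically unbounded; no decay). There is no damping, so the nonconstant modes persist as standing waves (energy conserved, no decay). But with Neumann conditions at both ends the constant mode has eigenvalue 0: the spatial mean M(t) of φ satisfies M'' = 0, so M(t) = M(0) + M'(0)·t. Unless the initial velocity has zero mean (∫φ_t(x,0)dx = 0), the solution grows linearly in t (unbounded, though not exponentially); if it does have zero mean, the solution stays bounded and simply oscillates.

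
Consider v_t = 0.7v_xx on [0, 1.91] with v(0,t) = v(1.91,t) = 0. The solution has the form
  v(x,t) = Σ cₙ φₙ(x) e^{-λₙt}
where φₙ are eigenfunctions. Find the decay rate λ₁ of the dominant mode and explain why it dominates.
Eigenvalues: λₙ = 0.7n²π²/1.91².
First three modes:
  n=1: λ₁ = 0.7π²/1.91² ≈ 1.894
  n=2: λ₂ = 2.8π²/1.91² ≈ 7.575 (4× faster decay)
  n=3: λ₃ = 6.3π²/1.91² ≈ 17.044 (9× faster decay)
As t → ∞, higher modes decay exponentially faster. The n=1 mode dominates: v ~ c₁ sin(πx/1.91) e^{-λ₁t}.
Decay rate: λ₁ = 0.7π²/1.91² ≈ 1.894.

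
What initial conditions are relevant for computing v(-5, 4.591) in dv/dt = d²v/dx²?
The entire real line. The heat equation has infinite propagation speed: any initial disturbance instantly affects all points (though exponentially small far away).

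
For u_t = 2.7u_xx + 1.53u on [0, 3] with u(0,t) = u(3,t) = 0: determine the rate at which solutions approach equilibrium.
Eigenvalues: λₙ = 2.7n²π²/3² - 1.53.
First three modes:
  n=1: λ₁ = 2.7π²/3² - 1.53 ≈ 1.431
  n=2: λ₂ = 10.8π²/3² - 1.53 ≈ 10.314
  n=3: λ₃ = 24.3π²/3² - 1.53 ≈ 25.118
Since 2.7π²/3² ≈ 2.961 > 1.53, all λₙ > 0.
The n=1 mode decays slowest → dominates as t → ∞.
Asymptotic: u ~ c₁ sin(πx/3) e^{-λ₁t} with decay rate λ₁ ≈ 1.431.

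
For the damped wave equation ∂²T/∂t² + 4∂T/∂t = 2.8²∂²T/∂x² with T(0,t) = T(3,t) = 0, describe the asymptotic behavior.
T → 0. Damping (γ=4) dissipates energy; oscillations decay exponentially.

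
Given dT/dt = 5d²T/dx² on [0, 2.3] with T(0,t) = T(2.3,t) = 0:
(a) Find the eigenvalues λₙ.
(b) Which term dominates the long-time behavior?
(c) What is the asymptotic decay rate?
Eigenvalues: λₙ = 5n²π²/2.3².
First three modes:
  n=1: λ₁ = 5π²/2.3² ≈ 9.329
  n=2: λ₂ = 20π²/2.3² ≈ 37.314 (4× faster decay)
  n=3: λ₃ = 45π²/2.3² ≈ 83.957 (9× faster decay)
As t → ∞, higher modes decay exponentially faster. The n=1 mode dominates: T ~ c₁ sin(πx/2.3) e^{-λ₁t}.
Decay rate: λ₁ = 5π²/2.3² ≈ 9.329.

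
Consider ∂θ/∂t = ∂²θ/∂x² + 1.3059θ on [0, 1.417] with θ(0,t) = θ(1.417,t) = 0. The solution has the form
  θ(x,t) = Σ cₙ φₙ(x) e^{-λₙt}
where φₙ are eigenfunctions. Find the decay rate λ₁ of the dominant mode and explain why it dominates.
Eigenvalues: λₙ = n²π²/1.417² - 1.3059.
First three modes:
  n=1: λ₁ = π²/1.417² - 1.3059 ≈ 3.61
  n=2: λ₂ = 4π²/1.417² - 1.3059 ≈ 18.356
  n=3: λ₃ = 9π²/1.417² - 1.3059 ≈ 42.933
Since π²/1.417² ≈ 4.915 > 1.3059, all λₙ > 0.
The n=1 mode decays slowest → dominates as t → ∞.
Asymptotic: θ ~ c₁ sin(πx/1.417) e^{-λ₁t} with decay rate λ₁ ≈ 3.61.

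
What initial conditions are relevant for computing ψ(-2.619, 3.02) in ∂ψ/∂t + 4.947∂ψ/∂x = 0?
A single point: x = -17.55894. The characteristic through (-2.619, 3.02) is x - 4.947t = const, so x = -2.619 - 4.947·3.02 = -17.55894.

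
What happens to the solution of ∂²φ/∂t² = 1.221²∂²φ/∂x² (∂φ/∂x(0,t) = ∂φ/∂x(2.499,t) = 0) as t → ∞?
φ oscillates about a mean that drifts linearly in t (generically unbounded; no decay). There is no damping, so the nonconstant modes persist as standing waves (energy conserved, no decay). But with Neumann conditions at both ends the constant mode has eigenvalue 0: the spatial mean M(t) of φ satisfies M'' = 0, so M(t) = M(0) + M'(0)·t. Unless the initial velocity has zero mean (∫φ_t(x,0)dx = 0), the solution grows linearly in t (unbounded, though not exponentially); if it does have zero mean, the solution stays bounded and simply oscillates.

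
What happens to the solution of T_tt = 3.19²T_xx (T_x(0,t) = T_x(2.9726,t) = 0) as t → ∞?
T oscillates about a mean that drifts linearly in t (generically unbounded; no decay). There is no damping, so the nonconstant modes persist as standing waves (energy conserved, no decay). But with Neumann conditions at both ends the constant mode has eigenvalue 0: the spatial mean M(t) of T satisfies M'' = 0, so M(t) = M(0) + M'(0)·t. Unless the initial velocity has zero mean (∫T_t(x,0)dx = 0), the solution grows linearly in t (unbounded, though not exponentially); if it does have zero mean, the solution stays bounded and simply oscillates.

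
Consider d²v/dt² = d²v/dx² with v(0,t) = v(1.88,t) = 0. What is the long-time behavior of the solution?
As t → ∞, v oscillates (no decay). Energy is conserved; the solution oscillates indefinitely as standing waves.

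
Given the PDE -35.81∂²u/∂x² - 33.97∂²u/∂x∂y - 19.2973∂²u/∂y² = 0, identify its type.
The second-order coefficients are A = -35.81, B = -33.97, C = -19.2973. Since B² - 4AC = -1610.184352 < 0, this is an elliptic PDE.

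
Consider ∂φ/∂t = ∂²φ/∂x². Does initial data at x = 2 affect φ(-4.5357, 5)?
Yes, for any finite x. The heat equation has infinite propagation speed, so all initial data affects all points at any t > 0.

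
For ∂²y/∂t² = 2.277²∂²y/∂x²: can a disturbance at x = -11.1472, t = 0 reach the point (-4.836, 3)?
Yes. The domain of dependence is [-11.667, 1.995], and -11.1472 ∈ [-11.667, 1.995].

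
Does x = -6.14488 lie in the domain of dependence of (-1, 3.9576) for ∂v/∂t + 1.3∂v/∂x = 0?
Yes. The characteristic through (-1, 3.9576) passes through x = -6.14488.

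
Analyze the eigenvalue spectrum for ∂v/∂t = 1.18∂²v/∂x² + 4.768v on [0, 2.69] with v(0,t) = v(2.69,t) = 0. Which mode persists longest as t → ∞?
Eigenvalues: λₙ = 1.18n²π²/2.69² - 4.768.
First three modes:
  n=1: λ₁ = 1.18π²/2.69² - 4.768 ≈ -3.159
  n=2: λ₂ = 4.72π²/2.69² - 4.768 ≈ 1.67
  n=3: λ₃ = 10.62π²/2.69² - 4.768 ≈ 9.717
Since 1.18π²/2.69² ≈ 1.609 < 4.768, λ₁ < 0.
The n=1 mode grows fastest (−λₙ is largest for n=1) → dominates.
Asymptotic: v ~ c₁ sin(πx/2.69) e^{3.159t} (exponential growth at rate −λ₁ ≈ 3.159).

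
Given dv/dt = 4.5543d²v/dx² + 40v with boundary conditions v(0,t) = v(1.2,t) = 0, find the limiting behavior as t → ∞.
v grows unboundedly. Reaction dominates diffusion (r=40 > κπ²/L²≈31.21); solution grows exponentially.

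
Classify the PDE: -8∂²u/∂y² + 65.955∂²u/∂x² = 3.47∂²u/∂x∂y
Rewriting in standard form: 65.955∂²u/∂x² - 3.47∂²u/∂x∂y - 8∂²u/∂y² = 0. A = 65.955, B = -3.47, C = -8. Discriminant B² - 4AC = 2122.6009. Since 2122.6009 > 0, hyperbolic.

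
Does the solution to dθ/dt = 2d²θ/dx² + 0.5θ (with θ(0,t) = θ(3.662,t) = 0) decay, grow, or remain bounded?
θ → 0. Diffusion dominates reaction (r=0.5 < κπ²/L²≈1.47); solution decays.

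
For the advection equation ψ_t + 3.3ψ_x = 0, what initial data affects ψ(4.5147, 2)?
A single point: x = -2.0853. The characteristic through (4.5147, 2) is x - 3.3t = const, so x = 4.5147 - 3.3·2 = -2.0853.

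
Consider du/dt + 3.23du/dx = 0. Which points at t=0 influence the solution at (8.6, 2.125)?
A single point: x = 1.73625. The characteristic through (8.6, 2.125) is x - 3.23t = const, so x = 8.6 - 3.23·2.125 = 1.73625.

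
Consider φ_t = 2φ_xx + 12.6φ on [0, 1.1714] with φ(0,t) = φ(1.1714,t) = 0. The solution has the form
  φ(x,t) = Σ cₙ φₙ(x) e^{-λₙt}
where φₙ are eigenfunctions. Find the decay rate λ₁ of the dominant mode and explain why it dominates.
Eigenvalues: λₙ = 2n²π²/1.1714² - 12.6.
First three modes:
  n=1: λ₁ = 2π²/1.1714² - 12.6 ≈ 1.785
  n=2: λ₂ = 8π²/1.1714² - 12.6 ≈ 44.941
  n=3: λ₃ = 18π²/1.1714² - 12.6 ≈ 116.868
Since 2π²/1.1714² ≈ 14.385 > 12.6, all λₙ > 0.
The n=1 mode decays slowest → dominates as t → ∞.
Asymptotic: φ ~ c₁ sin(πx/1.1714) e^{-λ₁t} with decay rate λ₁ ≈ 1.785.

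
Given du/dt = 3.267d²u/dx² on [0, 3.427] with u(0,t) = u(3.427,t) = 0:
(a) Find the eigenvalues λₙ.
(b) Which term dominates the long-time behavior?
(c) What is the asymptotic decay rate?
Eigenvalues: λₙ = 3.267n²π²/3.427².
First three modes:
  n=1: λ₁ = 3.267π²/3.427² ≈ 2.745
  n=2: λ₂ = 13.068π²/3.427² ≈ 10.982 (4× faster decay)
  n=3: λ₃ = 29.403π²/3.427² ≈ 24.709 (9× faster decay)
As t → ∞, higher modes decay exponentially faster. The n=1 mode dominates: u ~ c₁ sin(πx/3.427) e^{-λ₁t}.
Decay rate: λ₁ = 3.267π²/3.427² ≈ 2.745.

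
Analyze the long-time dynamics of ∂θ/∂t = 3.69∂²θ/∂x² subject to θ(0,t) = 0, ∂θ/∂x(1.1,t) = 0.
Long-time behavior: θ → 0. Heat escapes through the Dirichlet boundary.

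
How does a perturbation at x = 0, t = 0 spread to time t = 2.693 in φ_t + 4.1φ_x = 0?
At x = 11.0413. The characteristic carries data from (0, 0) to (11.0413, 2.693).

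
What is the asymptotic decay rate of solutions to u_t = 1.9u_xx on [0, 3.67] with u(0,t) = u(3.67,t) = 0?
Eigenvalues: λₙ = 1.9n²π²/3.67².
First three modes:
  n=1: λ₁ = 1.9π²/3.67² ≈ 1.392
  n=2: λ₂ = 7.6π²/3.67² ≈ 5.569 (4× faster decay)
  n=3: λ₃ = 17.1π²/3.67² ≈ 12.53 (9× faster decay)
As t → ∞, higher modes decay exponentially faster. The n=1 mode dominates: u ~ c₁ sin(πx/3.67) e^{-λ₁t}.
Decay rate: λ₁ = 1.9π²/3.67² ≈ 1.392.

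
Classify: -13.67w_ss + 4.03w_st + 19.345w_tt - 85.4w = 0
Hyperbolic (discriminant = 1074.0255).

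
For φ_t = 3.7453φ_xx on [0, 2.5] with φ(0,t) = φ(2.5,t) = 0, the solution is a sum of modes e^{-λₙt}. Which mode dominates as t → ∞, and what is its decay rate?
Eigenvalues: λₙ = 3.7453n²π²/2.5².
First three modes:
  n=1: λ₁ = 3.7453π²/2.5² ≈ 5.914
  n=2: λ₂ = 14.9812π²/2.5² ≈ 23.657 (4× faster decay)
  n=3: λ₃ = 33.7077π²/2.5² ≈ 53.229 (9× faster decay)
As t → ∞, higher modes decay exponentially faster. The n=1 mode dominates: φ ~ c₁ sin(πx/2.5) e^{-λ₁t}.
Decay rate: λ₁ = 3.7453π²/2.5² ≈ 5.914.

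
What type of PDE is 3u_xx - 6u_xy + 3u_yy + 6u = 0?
With A = 3, B = -6, C = 3, the discriminant is 0. This is a parabolic PDE.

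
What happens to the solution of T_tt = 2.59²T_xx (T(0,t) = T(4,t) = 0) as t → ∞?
T oscillates (no decay). Energy is conserved; the solution oscillates indefinitely as standing waves.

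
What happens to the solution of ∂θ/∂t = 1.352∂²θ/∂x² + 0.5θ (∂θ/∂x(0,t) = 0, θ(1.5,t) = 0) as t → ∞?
θ → 0. Diffusion dominates reaction (r=0.5 < κπ²/(4L²)≈1.48); solution decays.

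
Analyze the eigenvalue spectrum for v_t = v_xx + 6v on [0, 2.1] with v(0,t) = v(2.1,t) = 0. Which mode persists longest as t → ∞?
Eigenvalues: λₙ = n²π²/2.1² - 6.
First three modes:
  n=1: λ₁ = π²/2.1² - 6 ≈ -3.762
  n=2: λ₂ = 4π²/2.1² - 6 ≈ 2.952
  n=3: λ₃ = 9π²/2.1² - 6 ≈ 14.142
Since π²/2.1² ≈ 2.238 < 6, λ₁ < 0.
The n=1 mode grows fastest (−λₙ is largest for n=1) → dominates.
Asymptotic: v ~ c₁ sin(πx/2.1) e^{3.762t} (exponential growth at rate −λ₁ ≈ 3.762).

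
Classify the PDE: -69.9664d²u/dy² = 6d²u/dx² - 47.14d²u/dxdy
Rewriting in standard form: -6d²u/dx² + 47.14d²u/dxdy - 69.9664d²u/dy² = 0. A = -6, B = 47.14, C = -69.9664. Discriminant B² - 4AC = 542.986. Since 542.986 > 0, hyperbolic.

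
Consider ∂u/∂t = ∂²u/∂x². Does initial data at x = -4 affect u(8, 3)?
Yes, for any finite x. The heat equation has infinite propagation speed, so all initial data affects all points at any t > 0.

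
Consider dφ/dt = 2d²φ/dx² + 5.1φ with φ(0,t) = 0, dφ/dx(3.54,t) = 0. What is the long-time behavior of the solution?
As t → ∞, φ grows unboundedly. Reaction dominates diffusion (r=5.1 > κπ²/(4L²)≈0.39); solution grows exponentially.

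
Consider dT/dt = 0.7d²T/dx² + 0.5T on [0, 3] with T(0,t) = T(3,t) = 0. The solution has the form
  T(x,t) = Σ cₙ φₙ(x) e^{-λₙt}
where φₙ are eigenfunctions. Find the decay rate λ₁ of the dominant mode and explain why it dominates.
Eigenvalues: λₙ = 0.7n²π²/3² - 0.5.
First three modes:
  n=1: λ₁ = 0.7π²/3² - 0.5 ≈ 0.268
  n=2: λ₂ = 2.8π²/3² - 0.5 ≈ 2.571
  n=3: λ₃ = 6.3π²/3² - 0.5 ≈ 6.409
Since 0.7π²/3² ≈ 0.768 > 0.5, all λₙ > 0.
The n=1 mode decays slowest → dominates as t → ∞.
Asymptotic: T ~ c₁ sin(πx/3) e^{-λ₁t} with decay rate λ₁ ≈ 0.268.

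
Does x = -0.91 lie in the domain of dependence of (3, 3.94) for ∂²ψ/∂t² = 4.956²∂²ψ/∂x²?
Yes. The domain of dependence is [-16.52664, 22.52664], and -0.91 ∈ [-16.52664, 22.52664].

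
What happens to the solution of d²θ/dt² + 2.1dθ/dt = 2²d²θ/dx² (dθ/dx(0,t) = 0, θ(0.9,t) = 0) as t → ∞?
θ → 0. Damping (γ=2.1) dissipates energy; oscillations decay exponentially.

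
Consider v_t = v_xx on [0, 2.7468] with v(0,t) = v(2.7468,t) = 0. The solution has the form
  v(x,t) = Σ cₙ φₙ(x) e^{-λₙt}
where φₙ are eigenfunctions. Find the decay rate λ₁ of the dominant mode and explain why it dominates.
Eigenvalues: λₙ = n²π²/2.7468².
First three modes:
  n=1: λ₁ = π²/2.7468² ≈ 1.308
  n=2: λ₂ = 4π²/2.7468² ≈ 5.232 (4× faster decay)
  n=3: λ₃ = 9π²/2.7468² ≈ 11.773 (9× faster decay)
As t → ∞, higher modes decay exponentially faster. The n=1 mode dominates: v ~ c₁ sin(πx/2.7468) e^{-λ₁t}.
Decay rate: λ₁ = π²/2.7468² ≈ 1.308.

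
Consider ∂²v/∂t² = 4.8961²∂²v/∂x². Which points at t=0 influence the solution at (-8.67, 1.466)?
Domain of dependence: [-15.8476826, -1.4923174]. Signals travel at speed 4.8961, so data within |x - -8.67| ≤ 4.8961·1.466 = 7.1776826 can reach the point.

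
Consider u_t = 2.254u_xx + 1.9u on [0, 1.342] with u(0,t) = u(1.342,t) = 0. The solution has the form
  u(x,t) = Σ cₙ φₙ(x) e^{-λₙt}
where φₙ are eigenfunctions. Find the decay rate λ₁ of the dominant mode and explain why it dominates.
Eigenvalues: λₙ = 2.254n²π²/1.342² - 1.9.
First three modes:
  n=1: λ₁ = 2.254π²/1.342² - 1.9 ≈ 10.452
  n=2: λ₂ = 9.016π²/1.342² - 1.9 ≈ 47.509
  n=3: λ₃ = 20.286π²/1.342² - 1.9 ≈ 109.271
Since 2.254π²/1.342² ≈ 12.352 > 1.9, all λₙ > 0.
The n=1 mode decays slowest → dominates as t → ∞.
Asymptotic: u ~ c₁ sin(πx/1.342) e^{-λ₁t} with decay rate λ₁ ≈ 10.452.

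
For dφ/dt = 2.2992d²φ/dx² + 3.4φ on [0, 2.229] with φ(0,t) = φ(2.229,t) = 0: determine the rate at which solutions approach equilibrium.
Eigenvalues: λₙ = 2.2992n²π²/2.229² - 3.4.
First three modes:
  n=1: λ₁ = 2.2992π²/2.229² - 3.4 ≈ 1.167
  n=2: λ₂ = 9.1968π²/2.229² - 3.4 ≈ 14.869
  n=3: λ₃ = 20.6928π²/2.229² - 3.4 ≈ 37.705
Since 2.2992π²/2.229² ≈ 4.567 > 3.4, all λₙ > 0.
The n=1 mode decays slowest → dominates as t → ∞.
Asymptotic: φ ~ c₁ sin(πx/2.229) e^{-λ₁t} with decay rate λ₁ ≈ 1.167.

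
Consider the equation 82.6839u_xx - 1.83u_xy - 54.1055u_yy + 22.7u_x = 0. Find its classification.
Hyperbolic. (A = 82.6839, B = -1.83, C = -54.1055 gives B² - 4AC = 17897.9639058.)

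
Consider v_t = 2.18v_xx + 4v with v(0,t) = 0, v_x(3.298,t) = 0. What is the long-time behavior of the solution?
As t → ∞, v grows unboundedly. Reaction dominates diffusion (r=4 > κπ²/(4L²)≈0.49); solution grows exponentially.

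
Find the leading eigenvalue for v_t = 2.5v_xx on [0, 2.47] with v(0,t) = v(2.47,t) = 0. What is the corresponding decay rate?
Eigenvalues: λₙ = 2.5n²π²/2.47².
First three modes:
  n=1: λ₁ = 2.5π²/2.47² ≈ 4.044
  n=2: λ₂ = 10π²/2.47² ≈ 16.177 (4× faster decay)
  n=3: λ₃ = 22.5π²/2.47² ≈ 36.399 (9× faster decay)
As t → ∞, higher modes decay exponentially faster. The n=1 mode dominates: v ~ c₁ sin(πx/2.47) e^{-λ₁t}.
Decay rate: λ₁ = 2.5π²/2.47² ≈ 4.044.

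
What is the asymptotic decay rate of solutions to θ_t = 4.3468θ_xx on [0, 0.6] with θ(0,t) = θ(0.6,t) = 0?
Eigenvalues: λₙ = 4.3468n²π²/0.6².
First three modes:
  n=1: λ₁ = 4.3468π²/0.6² ≈ 119.17
  n=2: λ₂ = 17.3872π²/0.6² ≈ 476.68 (4× faster decay)
  n=3: λ₃ = 39.1212π²/0.6² ≈ 1072.53 (9× faster decay)
As t → ∞, higher modes decay exponentially faster. The n=1 mode dominates: θ ~ c₁ sin(πx/0.6) e^{-λ₁t}.
Decay rate: λ₁ = 4.3468π²/0.6² ≈ 119.17.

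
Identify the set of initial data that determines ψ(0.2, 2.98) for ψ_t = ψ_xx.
The entire real line. The heat equation has infinite propagation speed: any initial disturbance instantly affects all points (though exponentially small far away).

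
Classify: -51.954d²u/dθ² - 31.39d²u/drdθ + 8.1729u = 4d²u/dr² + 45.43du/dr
Rewriting in standard form: -4d²u/dr² - 31.39d²u/drdθ - 51.954d²u/dθ² - 45.43du/dr + 8.1729u = 0. Hyperbolic (discriminant = 154.0681).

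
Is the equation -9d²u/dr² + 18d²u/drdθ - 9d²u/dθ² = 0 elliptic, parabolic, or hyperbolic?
Computing B² - 4AC with A = -9, B = 18, C = -9: discriminant = 0 (zero). Answer: parabolic.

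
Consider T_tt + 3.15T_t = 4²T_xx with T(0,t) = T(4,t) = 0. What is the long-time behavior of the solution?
As t → ∞, T → 0. Damping (γ=3.15) dissipates energy; oscillations decay exponentially.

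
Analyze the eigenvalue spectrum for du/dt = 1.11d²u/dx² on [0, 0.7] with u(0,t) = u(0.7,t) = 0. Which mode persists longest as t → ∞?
Eigenvalues: λₙ = 1.11n²π²/0.7².
First three modes:
  n=1: λ₁ = 1.11π²/0.7² ≈ 22.358
  n=2: λ₂ = 4.44π²/0.7² ≈ 89.431 (4× faster decay)
  n=3: λ₃ = 9.99π²/0.7² ≈ 201.219 (9× faster decay)
As t → ∞, higher modes decay exponentially faster. The n=1 mode dominates: u ~ c₁ sin(πx/0.7) e^{-λ₁t}.
Decay rate: λ₁ = 1.11π²/0.7² ≈ 22.358.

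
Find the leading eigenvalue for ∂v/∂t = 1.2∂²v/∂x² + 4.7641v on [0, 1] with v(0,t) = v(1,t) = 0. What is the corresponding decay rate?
Eigenvalues: λₙ = 1.2n²π²/1² - 4.7641.
First three modes:
  n=1: λ₁ = 1.2π² - 4.7641 ≈ 7.079
  n=2: λ₂ = 4.8π² - 4.7641 ≈ 42.61
  n=3: λ₃ = 10.8π² - 4.7641 ≈ 101.828
Since 1.2π² ≈ 11.844 > 4.7641, all λₙ > 0.
The n=1 mode decays slowest → dominates as t → ∞.
Asymptotic: v ~ c₁ sin(πx/1) e^{-λ₁t} with decay rate λ₁ ≈ 7.079.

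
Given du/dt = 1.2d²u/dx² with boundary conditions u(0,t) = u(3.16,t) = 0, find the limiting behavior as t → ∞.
u → 0. Heat diffuses out through both boundaries.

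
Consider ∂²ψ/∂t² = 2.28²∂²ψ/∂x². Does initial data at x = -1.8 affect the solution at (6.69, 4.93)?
Yes. The domain of dependence is [-4.5504, 17.9304], and -1.8 ∈ [-4.5504, 17.9304].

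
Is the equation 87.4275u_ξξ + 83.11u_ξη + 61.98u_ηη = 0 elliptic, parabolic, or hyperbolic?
Computing B² - 4AC with A = 87.4275, B = 83.11, C = 61.98: discriminant = -14767.7537 (negative). Answer: elliptic.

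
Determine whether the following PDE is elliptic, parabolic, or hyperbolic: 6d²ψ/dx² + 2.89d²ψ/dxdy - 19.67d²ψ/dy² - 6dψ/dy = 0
Coefficients: A = 6, B = 2.89, C = -19.67. B² - 4AC = 480.4321, which is positive, so the equation is hyperbolic.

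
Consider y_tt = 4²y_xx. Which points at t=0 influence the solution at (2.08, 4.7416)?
Domain of dependence: [-16.8864, 21.0464]. Signals travel at speed 4, so data within |x - 2.08| ≤ 4·4.7416 = 18.9664 can reach the point.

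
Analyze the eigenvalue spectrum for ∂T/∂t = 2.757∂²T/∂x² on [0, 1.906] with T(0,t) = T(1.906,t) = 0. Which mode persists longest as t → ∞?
Eigenvalues: λₙ = 2.757n²π²/1.906².
First three modes:
  n=1: λ₁ = 2.757π²/1.906² ≈ 7.49
  n=2: λ₂ = 11.028π²/1.906² ≈ 29.961 (4× faster decay)
  n=3: λ₃ = 24.813π²/1.906² ≈ 67.411 (9× faster decay)
As t → ∞, higher modes decay exponentially faster. The n=1 mode dominates: T ~ c₁ sin(πx/1.906) e^{-λ₁t}.
Decay rate: λ₁ = 2.757π²/1.906² ≈ 7.49.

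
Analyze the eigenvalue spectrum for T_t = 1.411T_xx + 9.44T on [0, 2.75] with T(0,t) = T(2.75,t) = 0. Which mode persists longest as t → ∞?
Eigenvalues: λₙ = 1.411n²π²/2.75² - 9.44.
First three modes:
  n=1: λ₁ = 1.411π²/2.75² - 9.44 ≈ -7.599
  n=2: λ₂ = 5.644π²/2.75² - 9.44 ≈ -2.074
  n=3: λ₃ = 12.699π²/2.75² - 9.44 ≈ 7.133
Since 1.411π²/2.75² ≈ 1.841 < 9.44, λ₁ < 0.
The n=1 mode grows fastest (−λₙ is largest for n=1) → dominates.
Asymptotic: T ~ c₁ sin(πx/2.75) e^{7.599t} (exponential growth at rate −λ₁ ≈ 7.599).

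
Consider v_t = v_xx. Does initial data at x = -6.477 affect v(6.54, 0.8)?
Yes, for any finite x. The heat equation has infinite propagation speed, so all initial data affects all points at any t > 0.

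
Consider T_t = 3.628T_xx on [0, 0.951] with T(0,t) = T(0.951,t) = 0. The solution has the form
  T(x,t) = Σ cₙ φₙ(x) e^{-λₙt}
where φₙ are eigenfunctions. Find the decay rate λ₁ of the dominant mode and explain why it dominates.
Eigenvalues: λₙ = 3.628n²π²/0.951².
First three modes:
  n=1: λ₁ = 3.628π²/0.951² ≈ 39.592
  n=2: λ₂ = 14.512π²/0.951² ≈ 158.367 (4× faster decay)
  n=3: λ₃ = 32.652π²/0.951² ≈ 356.327 (9× faster decay)
As t → ∞, higher modes decay exponentially faster. The n=1 mode dominates: T ~ c₁ sin(πx/0.951) e^{-λ₁t}.
Decay rate: λ₁ = 3.628π²/0.951² ≈ 39.592.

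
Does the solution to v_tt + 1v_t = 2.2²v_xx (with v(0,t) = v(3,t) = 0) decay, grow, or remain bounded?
v → 0. Damping (γ=1) dissipates energy; oscillations decay exponentially.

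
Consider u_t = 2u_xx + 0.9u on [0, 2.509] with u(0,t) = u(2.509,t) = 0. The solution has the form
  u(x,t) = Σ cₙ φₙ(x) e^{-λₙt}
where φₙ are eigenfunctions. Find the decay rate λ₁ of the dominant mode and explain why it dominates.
Eigenvalues: λₙ = 2n²π²/2.509² - 0.9.
First three modes:
  n=1: λ₁ = 2π²/2.509² - 0.9 ≈ 2.236
  n=2: λ₂ = 8π²/2.509² - 0.9 ≈ 11.643
  n=3: λ₃ = 18π²/2.509² - 0.9 ≈ 27.321
Since 2π²/2.509² ≈ 3.136 > 0.9, all λₙ > 0.
The n=1 mode decays slowest → dominates as t → ∞.
Asymptotic: u ~ c₁ sin(πx/2.509) e^{-λ₁t} with decay rate λ₁ ≈ 2.236.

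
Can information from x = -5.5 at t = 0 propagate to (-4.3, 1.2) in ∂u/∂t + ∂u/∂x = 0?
Yes. The characteristic through (-4.3, 1.2) passes through x = -5.5.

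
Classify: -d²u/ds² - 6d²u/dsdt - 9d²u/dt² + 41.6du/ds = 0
Parabolic (discriminant = 0).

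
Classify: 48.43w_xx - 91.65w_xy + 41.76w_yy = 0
Hyperbolic (discriminant = 309.9753).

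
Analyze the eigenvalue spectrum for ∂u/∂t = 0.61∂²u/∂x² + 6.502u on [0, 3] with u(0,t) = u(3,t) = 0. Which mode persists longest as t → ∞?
Eigenvalues: λₙ = 0.61n²π²/3² - 6.502.
First three modes:
  n=1: λ₁ = 0.61π²/3² - 6.502 ≈ -5.833
  n=2: λ₂ = 2.44π²/3² - 6.502 ≈ -3.826
  n=3: λ₃ = 5.49π²/3² - 6.502 ≈ -0.482
Since 0.61π²/3² ≈ 0.669 < 6.502, λ₁ < 0.
The n=1 mode grows fastest (−λₙ is largest for n=1) → dominates.
Asymptotic: u ~ c₁ sin(πx/3) e^{5.833t} (exponential growth at rate −λ₁ ≈ 5.833).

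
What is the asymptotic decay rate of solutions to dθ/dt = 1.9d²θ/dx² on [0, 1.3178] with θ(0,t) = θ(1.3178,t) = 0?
Eigenvalues: λₙ = 1.9n²π²/1.3178².
First three modes:
  n=1: λ₁ = 1.9π²/1.3178² ≈ 10.798
  n=2: λ₂ = 7.6π²/1.3178² ≈ 43.193 (4× faster decay)
  n=3: λ₃ = 17.1π²/1.3178² ≈ 97.184 (9× faster decay)
As t → ∞, higher modes decay exponentially faster. The n=1 mode dominates: θ ~ c₁ sin(πx/1.3178) e^{-λ₁t}.
Decay rate: λ₁ = 1.9π²/1.3178² ≈ 10.798.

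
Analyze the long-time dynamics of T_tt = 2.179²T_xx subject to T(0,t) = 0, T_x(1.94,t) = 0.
Long-time behavior: T oscillates (no decay). Energy is conserved; the solution oscillates indefinitely as standing waves.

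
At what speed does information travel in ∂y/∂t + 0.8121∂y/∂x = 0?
Speed = 0.8121. Information travels along x - 0.8121t = const (rightward).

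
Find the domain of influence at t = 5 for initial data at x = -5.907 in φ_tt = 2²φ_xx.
Domain of influence: [-15.907, 4.093]. Data at x = -5.907 spreads outward at speed 2.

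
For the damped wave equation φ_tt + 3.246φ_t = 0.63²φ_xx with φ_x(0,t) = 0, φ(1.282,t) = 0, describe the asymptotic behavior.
φ → 0. Damping (γ=3.246) dissipates energy; oscillations decay exponentially.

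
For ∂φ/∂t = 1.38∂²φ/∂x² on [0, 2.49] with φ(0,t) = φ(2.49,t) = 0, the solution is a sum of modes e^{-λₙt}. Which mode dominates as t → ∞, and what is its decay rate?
Eigenvalues: λₙ = 1.38n²π²/2.49².
First three modes:
  n=1: λ₁ = 1.38π²/2.49² ≈ 2.197
  n=2: λ₂ = 5.52π²/2.49² ≈ 8.787 (4× faster decay)
  n=3: λ₃ = 12.42π²/2.49² ≈ 19.771 (9× faster decay)
As t → ∞, higher modes decay exponentially faster. The n=1 mode dominates: φ ~ c₁ sin(πx/2.49) e^{-λ₁t}.
Decay rate: λ₁ = 1.38π²/2.49² ≈ 2.197.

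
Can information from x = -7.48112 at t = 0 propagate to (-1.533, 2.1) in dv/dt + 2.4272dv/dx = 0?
No. Only data at x = -6.63012 affects (-1.533, 2.1). Advection has one-way propagation along characteristics.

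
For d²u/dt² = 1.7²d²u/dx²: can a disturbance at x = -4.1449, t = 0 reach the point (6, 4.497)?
No. The domain of dependence is [-1.6449, 13.6449], and -4.1449 is outside this interval.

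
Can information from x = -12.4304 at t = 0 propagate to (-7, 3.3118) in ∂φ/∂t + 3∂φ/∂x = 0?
No. Only data at x = -16.9354 affects (-7, 3.3118). Advection has one-way propagation along characteristics.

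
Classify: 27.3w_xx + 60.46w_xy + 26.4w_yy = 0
Hyperbolic (discriminant = 772.5316).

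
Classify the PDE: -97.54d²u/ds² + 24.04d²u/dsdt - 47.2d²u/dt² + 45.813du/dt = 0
A = -97.54, B = 24.04, C = -47.2. Discriminant B² - 4AC = -17837.6304. Since -17837.6304 < 0, elliptic.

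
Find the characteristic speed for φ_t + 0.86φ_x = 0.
Speed = 0.86. Information travels along x - 0.86t = const (rightward).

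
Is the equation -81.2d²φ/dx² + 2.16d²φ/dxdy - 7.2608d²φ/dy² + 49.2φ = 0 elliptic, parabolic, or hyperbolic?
Computing B² - 4AC with A = -81.2, B = 2.16, C = -7.2608: discriminant = -2353.64224 (negative). Answer: elliptic.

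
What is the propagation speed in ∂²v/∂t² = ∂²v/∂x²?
Speed = 1. Information travels along characteristics x = x₀ ± 1t.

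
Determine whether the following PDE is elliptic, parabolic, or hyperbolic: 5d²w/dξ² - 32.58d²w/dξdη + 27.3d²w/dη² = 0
Coefficients: A = 5, B = -32.58, C = 27.3. B² - 4AC = 515.4564, which is positive, so the equation is hyperbolic.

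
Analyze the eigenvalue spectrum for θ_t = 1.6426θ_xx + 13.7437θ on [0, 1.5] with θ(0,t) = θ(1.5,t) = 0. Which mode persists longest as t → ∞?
Eigenvalues: λₙ = 1.6426n²π²/1.5² - 13.7437.
First three modes:
  n=1: λ₁ = 1.6426π²/1.5² - 13.7437 ≈ -6.538
  n=2: λ₂ = 6.5704π²/1.5² - 13.7437 ≈ 15.077
  n=3: λ₃ = 14.7834π²/1.5² - 13.7437 ≈ 51.104
Since 1.6426π²/1.5² ≈ 7.205 < 13.7437, λ₁ < 0.
The n=1 mode grows fastest (−λₙ is largest for n=1) → dominates.
Asymptotic: θ ~ c₁ sin(πx/1.5) e^{6.538t} (exponential growth at rate −λ₁ ≈ 6.538).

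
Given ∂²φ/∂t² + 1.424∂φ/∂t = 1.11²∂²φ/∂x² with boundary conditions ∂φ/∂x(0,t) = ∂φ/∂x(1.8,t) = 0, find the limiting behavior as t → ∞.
φ → constant (steady state). Damping (γ=1.424) dissipates the nonconstant modes; with Neumann BCs the spatial average obeys M''+γM'=0 and tends to a finite limit.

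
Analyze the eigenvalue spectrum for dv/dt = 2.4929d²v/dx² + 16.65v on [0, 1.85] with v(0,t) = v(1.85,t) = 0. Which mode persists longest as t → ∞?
Eigenvalues: λₙ = 2.4929n²π²/1.85² - 16.65.
First three modes:
  n=1: λ₁ = 2.4929π²/1.85² - 16.65 ≈ -9.461
  n=2: λ₂ = 9.9716π²/1.85² - 16.65 ≈ 12.106
  n=3: λ₃ = 22.4361π²/1.85² - 16.65 ≈ 48.05
Since 2.4929π²/1.85² ≈ 7.189 < 16.65, λ₁ < 0.
The n=1 mode grows fastest (−λₙ is largest for n=1) → dominates.
Asymptotic: v ~ c₁ sin(πx/1.85) e^{9.461t} (exponential growth at rate −λ₁ ≈ 9.461).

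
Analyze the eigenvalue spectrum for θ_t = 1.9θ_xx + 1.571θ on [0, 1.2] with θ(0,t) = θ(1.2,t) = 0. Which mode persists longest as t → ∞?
Eigenvalues: λₙ = 1.9n²π²/1.2² - 1.571.
First three modes:
  n=1: λ₁ = 1.9π²/1.2² - 1.571 ≈ 11.451
  n=2: λ₂ = 7.6π²/1.2² - 1.571 ≈ 50.519
  n=3: λ₃ = 17.1π²/1.2² - 1.571 ≈ 115.631
Since 1.9π²/1.2² ≈ 13.022 > 1.571, all λₙ > 0.
The n=1 mode decays slowest → dominates as t → ∞.
Asymptotic: θ ~ c₁ sin(πx/1.2) e^{-λ₁t} with decay rate λ₁ ≈ 11.451.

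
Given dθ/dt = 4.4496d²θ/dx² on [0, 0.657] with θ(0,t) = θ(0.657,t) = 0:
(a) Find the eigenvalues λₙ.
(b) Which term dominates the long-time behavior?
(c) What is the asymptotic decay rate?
Eigenvalues: λₙ = 4.4496n²π²/0.657².
First three modes:
  n=1: λ₁ = 4.4496π²/0.657² ≈ 101.74
  n=2: λ₂ = 17.7984π²/0.657² ≈ 406.958 (4× faster decay)
  n=3: λ₃ = 40.0464π²/0.657² ≈ 915.656 (9× faster decay)
As t → ∞, higher modes decay exponentially faster. The n=1 mode dominates: θ ~ c₁ sin(πx/0.657) e^{-λ₁t}.
Decay rate: λ₁ = 4.4496π²/0.657² ≈ 101.74.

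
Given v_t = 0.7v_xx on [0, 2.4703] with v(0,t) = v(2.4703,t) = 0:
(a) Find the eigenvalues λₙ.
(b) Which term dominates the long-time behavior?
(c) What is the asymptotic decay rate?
Eigenvalues: λₙ = 0.7n²π²/2.4703².
First three modes:
  n=1: λ₁ = 0.7π²/2.4703² ≈ 1.132
  n=2: λ₂ = 2.8π²/2.4703² ≈ 4.529 (4× faster decay)
  n=3: λ₃ = 6.3π²/2.4703² ≈ 10.189 (9× faster decay)
As t → ∞, higher modes decay exponentially faster. The n=1 mode dominates: v ~ c₁ sin(πx/2.4703) e^{-λ₁t}.
Decay rate: λ₁ = 0.7π²/2.4703² ≈ 1.132.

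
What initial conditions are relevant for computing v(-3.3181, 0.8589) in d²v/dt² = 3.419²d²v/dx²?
Domain of dependence: [-6.2546791, -0.3815209]. Signals travel at speed 3.419, so data within |x - -3.3181| ≤ 3.419·0.8589 = 2.9365791 can reach the point.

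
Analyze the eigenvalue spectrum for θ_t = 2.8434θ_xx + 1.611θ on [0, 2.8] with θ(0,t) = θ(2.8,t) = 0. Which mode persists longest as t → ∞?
Eigenvalues: λₙ = 2.8434n²π²/2.8² - 1.611.
First three modes:
  n=1: λ₁ = 2.8434π²/2.8² - 1.611 ≈ 1.968
  n=2: λ₂ = 11.3736π²/2.8² - 1.611 ≈ 12.707
  n=3: λ₃ = 25.5906π²/2.8² - 1.611 ≈ 30.604
Since 2.8434π²/2.8² ≈ 3.579 > 1.611, all λₙ > 0.
The n=1 mode decays slowest → dominates as t → ∞.
Asymptotic: θ ~ c₁ sin(πx/2.8) e^{-λ₁t} with decay rate λ₁ ≈ 1.968.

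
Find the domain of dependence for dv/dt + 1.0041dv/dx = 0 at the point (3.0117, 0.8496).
A single point: x = 2.15861664. The characteristic through (3.0117, 0.8496) is x - 1.0041t = const, so x = 3.0117 - 1.0041·0.8496 = 2.15861664.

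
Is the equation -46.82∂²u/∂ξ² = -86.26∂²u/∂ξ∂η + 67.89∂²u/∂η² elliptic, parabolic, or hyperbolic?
Rewriting in standard form: -46.82∂²u/∂ξ² + 86.26∂²u/∂ξ∂η - 67.89∂²u/∂η² = 0. Computing B² - 4AC with A = -46.82, B = 86.26, C = -67.89: discriminant = -5273.6516 (negative). Answer: elliptic.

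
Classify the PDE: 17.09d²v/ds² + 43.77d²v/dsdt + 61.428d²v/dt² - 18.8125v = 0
A = 17.09, B = 43.77, C = 61.428. Discriminant B² - 4AC = -2283.40518. Since -2283.40518 < 0, elliptic.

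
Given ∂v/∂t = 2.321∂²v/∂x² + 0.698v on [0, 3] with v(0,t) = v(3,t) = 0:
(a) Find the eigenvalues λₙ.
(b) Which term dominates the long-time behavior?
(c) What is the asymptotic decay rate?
Eigenvalues: λₙ = 2.321n²π²/3² - 0.698.
First three modes:
  n=1: λ₁ = 2.321π²/3² - 0.698 ≈ 1.847
  n=2: λ₂ = 9.284π²/3² - 0.698 ≈ 9.483
  n=3: λ₃ = 20.889π²/3² - 0.698 ≈ 22.209
Since 2.321π²/3² ≈ 2.545 > 0.698, all λₙ > 0.
The n=1 mode decays slowest → dominates as t → ∞.
Asymptotic: v ~ c₁ sin(πx/3) e^{-λ₁t} with decay rate λ₁ ≈ 1.847.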